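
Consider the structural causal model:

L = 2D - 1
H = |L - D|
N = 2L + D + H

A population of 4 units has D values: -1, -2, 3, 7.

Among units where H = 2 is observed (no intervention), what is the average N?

5

Observing H=2 restricts to units where H's equation naturally yields 2: D ∈ {-1, 3}. In that subpopulation N = -5, 15, mean 5.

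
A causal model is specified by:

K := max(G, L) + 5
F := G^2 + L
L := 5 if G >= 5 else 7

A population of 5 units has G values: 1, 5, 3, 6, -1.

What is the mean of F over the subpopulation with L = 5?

E[F|L=5] averages over only the 2 units with L=5 (G = 5, 6): F = 30, 41, mean 35.5.

35.5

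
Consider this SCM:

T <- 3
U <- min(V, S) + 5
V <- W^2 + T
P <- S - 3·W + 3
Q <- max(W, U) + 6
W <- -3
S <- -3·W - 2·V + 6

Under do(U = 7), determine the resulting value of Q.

The intervention breaks the incoming arrows to U: U <- min(V, S) + 5 no longer applies, and U = 7.
Q = max(W, U) + 6  [with W=-3, U=7]  = 13

13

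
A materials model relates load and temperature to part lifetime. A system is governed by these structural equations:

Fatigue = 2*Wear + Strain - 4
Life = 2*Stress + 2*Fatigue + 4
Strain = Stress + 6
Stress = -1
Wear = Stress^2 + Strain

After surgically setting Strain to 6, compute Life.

do(Strain=6) replaces the equation Strain = Stress + 6 with the constant Strain = 6.
Wear = Stress^2 + Strain  [with Stress=-1, Strain=6]  = 7
Fatigue = 2*Wear + Strain - 4  [with Wear=7, Strain=6]  = 16
Life = 2*Stress + 2*Fatigue + 4  [with Stress=-1, Fatigue=16]  = 34

34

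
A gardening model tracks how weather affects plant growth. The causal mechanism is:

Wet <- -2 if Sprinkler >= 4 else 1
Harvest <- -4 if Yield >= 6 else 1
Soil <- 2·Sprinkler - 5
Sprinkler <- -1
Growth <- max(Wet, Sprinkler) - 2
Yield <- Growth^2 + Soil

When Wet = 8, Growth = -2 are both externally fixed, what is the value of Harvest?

Setting Wet = 8, Growth = -2 by intervention discards those variables' equations.
Soil = 2·Sprinkler - 5  [with Sprinkler=-1]  = -7
Yield = Growth^2 + Soil  [with Growth=-2, Soil=-7]  = -3
Harvest = -4 if Yield >= 6 else 1  [with Yield=-3]  = 1

1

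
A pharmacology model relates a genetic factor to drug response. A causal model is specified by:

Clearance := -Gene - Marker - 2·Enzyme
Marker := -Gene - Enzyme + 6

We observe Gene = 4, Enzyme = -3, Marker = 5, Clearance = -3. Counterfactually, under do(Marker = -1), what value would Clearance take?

3

The intervention breaks the incoming arrows to Marker: Marker := -Gene - Enzyme + 6 no longer applies, and Marker = -1.
Clearance = -Gene - Marker - 2·Enzyme  [with Gene=4, Marker=-1, Enzyme=-3]  = 3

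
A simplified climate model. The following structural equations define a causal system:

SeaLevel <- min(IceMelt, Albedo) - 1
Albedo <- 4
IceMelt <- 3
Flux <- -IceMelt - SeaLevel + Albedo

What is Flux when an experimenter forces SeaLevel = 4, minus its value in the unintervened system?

-2

The intervention breaks the incoming arrows to SeaLevel: SeaLevel <- min(IceMelt, Albedo) - 1 no longer applies, and SeaLevel = 4.
Flux = -IceMelt - SeaLevel + Albedo  [with IceMelt=3, SeaLevel=4, Albedo=4]  = -3
Without intervention: SeaLevel = min(IceMelt, Albedo) - 1  [with IceMelt=3, Albedo=4]  = 2; Flux = -IceMelt - SeaLevel + Albedo  [with IceMelt=3, SeaLevel=2, Albedo=4]  = -1.
Change = -3 − (-1) = -2.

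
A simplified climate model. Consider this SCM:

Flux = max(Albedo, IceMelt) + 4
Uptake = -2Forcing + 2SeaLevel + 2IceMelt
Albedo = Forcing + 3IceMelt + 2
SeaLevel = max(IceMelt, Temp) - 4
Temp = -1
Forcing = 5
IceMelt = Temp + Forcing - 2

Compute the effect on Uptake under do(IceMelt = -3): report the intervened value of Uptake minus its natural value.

-16

The intervention breaks the incoming arrows to IceMelt: IceMelt = Temp + Forcing - 2 no longer applies, and IceMelt = -3.
SeaLevel = max(IceMelt, Temp) - 4  [with IceMelt=-3, Temp=-1]  = -5
Uptake = -2Forcing + 2SeaLevel + 2IceMelt  [with Forcing=5, SeaLevel=-5, IceMelt=-3]  = -26
Without intervention: IceMelt = Temp + Forcing - 2  [with Temp=-1, Forcing=5]  = 2; SeaLevel = max(IceMelt, Temp) - 4  [with IceMelt=2, Temp=-1]  = -2; Uptake = -2Forcing + 2SeaLevel + 2IceMelt  [with Forcing=5, SeaLevel=-2, IceMelt=2]  = -10.
Change = -26 − (-10) = -16.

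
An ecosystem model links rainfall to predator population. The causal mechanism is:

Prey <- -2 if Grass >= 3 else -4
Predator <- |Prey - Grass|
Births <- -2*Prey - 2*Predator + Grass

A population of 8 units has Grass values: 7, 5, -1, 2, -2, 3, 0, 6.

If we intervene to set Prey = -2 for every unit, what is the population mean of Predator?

4.5

do(Prey=-2) breaks Prey's dependence on Grass. With Prey=-2 fixed, Predator across the units is 9, 7, 1, 4, 0, 5, 2, 8, mean 4.5.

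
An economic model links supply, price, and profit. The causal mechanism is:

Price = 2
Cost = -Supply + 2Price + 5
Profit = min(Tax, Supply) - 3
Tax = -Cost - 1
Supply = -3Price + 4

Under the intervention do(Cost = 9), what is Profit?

-13

do(Cost=9) replaces the equation Cost = -Supply + 2Price + 5 with the constant Cost = 9.
Supply = -3Price + 4  [with Price=2]  = -2
Tax = -Cost - 1  [with Cost=9]  = -10
Profit = min(Tax, Supply) - 3  [with Tax=-10, Supply=-2]  = -13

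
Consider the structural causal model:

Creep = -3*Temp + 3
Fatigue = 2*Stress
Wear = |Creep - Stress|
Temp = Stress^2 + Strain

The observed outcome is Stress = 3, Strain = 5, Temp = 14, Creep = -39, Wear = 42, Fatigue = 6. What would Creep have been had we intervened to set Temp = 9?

-24

The intervention breaks the incoming arrows to Temp: Temp = Stress^2 + Strain no longer applies, and Temp = 9.
Creep = -3*Temp + 3  [with Temp=9]  = -24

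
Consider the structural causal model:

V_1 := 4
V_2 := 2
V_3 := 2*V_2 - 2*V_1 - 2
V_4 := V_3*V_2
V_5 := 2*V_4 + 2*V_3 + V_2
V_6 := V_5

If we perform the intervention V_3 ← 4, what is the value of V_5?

do(V_3=4) replaces the equation V_3 := 2*V_2 - 2*V_1 - 2 with the constant V_3 = 4.
V_4 = V_3*V_2  [with V_3=4, V_2=2]  = 8
V_5 = 2*V_4 + 2*V_3 + V_2  [with V_4=8, V_3=4, V_2=2]  = 26

26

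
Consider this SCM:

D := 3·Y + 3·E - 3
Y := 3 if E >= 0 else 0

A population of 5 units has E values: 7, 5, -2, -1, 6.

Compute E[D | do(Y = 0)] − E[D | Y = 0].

do(Y=0) breaks Y's dependence on E. With Y=0 fixed, D across the units is 18, 12, -9, -6, 15, mean 6.
Observing Y=0 restricts to units where Y's equation naturally yields 0: E ∈ {-2, -1}. In that subpopulation D = -9, -6, mean -7.5.
Difference = 6 − (-7.5) = 13.5.

13.5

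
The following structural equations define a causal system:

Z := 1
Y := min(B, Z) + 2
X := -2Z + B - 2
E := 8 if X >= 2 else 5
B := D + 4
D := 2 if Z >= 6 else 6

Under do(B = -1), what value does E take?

5

The intervention breaks the incoming arrows to B: B := D + 4 no longer applies, and B = -1.
X = -2Z + B - 2  [with Z=1, B=-1]  = -5
E = 8 if X >= 2 else 5  [with X=-5]  = 5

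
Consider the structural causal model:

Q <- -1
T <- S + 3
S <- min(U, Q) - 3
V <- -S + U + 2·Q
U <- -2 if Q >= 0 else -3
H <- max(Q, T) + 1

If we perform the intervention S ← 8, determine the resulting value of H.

The intervention breaks the incoming arrows to S: S <- min(U, Q) - 3 no longer applies, and S = 8.
T = S + 3  [with S=8]  = 11
H = max(Q, T) + 1  [with Q=-1, T=11]  = 12

12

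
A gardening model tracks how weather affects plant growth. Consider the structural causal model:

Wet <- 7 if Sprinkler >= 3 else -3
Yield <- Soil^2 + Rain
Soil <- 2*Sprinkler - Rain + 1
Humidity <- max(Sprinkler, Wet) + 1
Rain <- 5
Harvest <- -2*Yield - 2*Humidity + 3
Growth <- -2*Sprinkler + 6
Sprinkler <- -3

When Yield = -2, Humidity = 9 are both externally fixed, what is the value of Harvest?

Under do(Yield = -2, Humidity = 9), each intervened variable's structural equation is replaced by its fixed value.
Harvest = -2*Yield - 2*Humidity + 3  [with Yield=-2, Humidity=9]  = -11

-11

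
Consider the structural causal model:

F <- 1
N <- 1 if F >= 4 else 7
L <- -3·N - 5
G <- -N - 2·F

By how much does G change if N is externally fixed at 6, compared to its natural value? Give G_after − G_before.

Under do(N=6), the mechanism N <- 1 if F >= 4 else 7 is discarded; N is fixed at 6.
G = -N - 2·F  [with N=6, F=1]  = -8
Without intervention: N = 1 if F >= 4 else 7  [with F=1]  = 7; G = -N - 2·F  [with N=7, F=1]  = -9.
Change = -8 − (-9) = 1.

1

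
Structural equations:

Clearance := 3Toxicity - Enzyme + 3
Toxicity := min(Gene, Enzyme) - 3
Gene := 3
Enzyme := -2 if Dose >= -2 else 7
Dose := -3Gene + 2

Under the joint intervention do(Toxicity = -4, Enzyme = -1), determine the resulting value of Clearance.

The joint intervention fixes Toxicity = -4, Enzyme = -1, removing each variable's own equation.
Clearance = 3Toxicity - Enzyme + 3  [with Toxicity=-4, Enzyme=-1]  = -8

-8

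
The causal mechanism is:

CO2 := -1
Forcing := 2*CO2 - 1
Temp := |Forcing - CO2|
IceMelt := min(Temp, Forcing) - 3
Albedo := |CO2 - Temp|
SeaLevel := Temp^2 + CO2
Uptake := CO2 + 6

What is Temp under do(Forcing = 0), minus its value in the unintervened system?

The intervention breaks the incoming arrows to Forcing: Forcing := 2*CO2 - 1 no longer applies, and Forcing = 0.
Temp = |Forcing - CO2|  [with Forcing=0, CO2=-1]  = 1
Without intervention: Forcing = 2*CO2 - 1  [with CO2=-1]  = -3; Temp = |Forcing - CO2|  [with Forcing=-3, CO2=-1]  = 2.
Change = 1 − 2 = -1.

-1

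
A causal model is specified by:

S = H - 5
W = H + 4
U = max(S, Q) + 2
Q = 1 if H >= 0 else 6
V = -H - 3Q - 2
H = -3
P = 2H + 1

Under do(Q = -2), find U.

0

Under do(Q=-2), the mechanism Q = 1 if H >= 0 else 6 is discarded; Q is fixed at -2.
S = H - 5  [with H=-3]  = -8
U = max(S, Q) + 2  [with S=-8, Q=-2]  = 0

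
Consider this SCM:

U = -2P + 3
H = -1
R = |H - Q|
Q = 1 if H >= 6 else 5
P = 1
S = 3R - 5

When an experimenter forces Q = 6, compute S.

The intervention breaks the incoming arrows to Q: Q = 1 if H >= 6 else 5 no longer applies, and Q = 6.
R = |H - Q|  [with H=-1, Q=6]  = 7
S = 3R - 5  [with R=7]  = 16

16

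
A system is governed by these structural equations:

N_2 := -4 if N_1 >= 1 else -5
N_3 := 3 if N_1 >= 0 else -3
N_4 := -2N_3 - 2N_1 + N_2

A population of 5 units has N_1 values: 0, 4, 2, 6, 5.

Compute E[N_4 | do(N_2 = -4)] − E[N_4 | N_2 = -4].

1.7

Under do(N_2=-4), N_2's equation is replaced by N_2=-4 for every unit. Per-unit N_4: -10, -18, -14, -22, -20. Mean = -16.8.
Observing N_2=-4 restricts to units where N_2's equation naturally yields -4: N_1 ∈ {4, 2, 6, 5}. In that subpopulation N_4 = -18, -14, -22, -20, mean -18.5.
Difference = -16.8 − (-18.5) = 1.7.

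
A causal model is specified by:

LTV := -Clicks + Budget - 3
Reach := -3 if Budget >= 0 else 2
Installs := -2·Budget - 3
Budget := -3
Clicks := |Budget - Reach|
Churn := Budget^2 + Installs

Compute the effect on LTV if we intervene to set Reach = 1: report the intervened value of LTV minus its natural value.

1

Under do(Reach=1), the mechanism Reach := -3 if Budget >= 0 else 2 is discarded; Reach is fixed at 1.
Clicks = |Budget - Reach|  [with Budget=-3, Reach=1]  = 4
LTV = -Clicks + Budget - 3  [with Clicks=4, Budget=-3]  = -10
Without intervention: Reach = -3 if Budget >= 0 else 2  [with Budget=-3]  = 2; Clicks = |Budget - Reach|  [with Budget=-3, Reach=2]  = 5; LTV = -Clicks + Budget - 3  [with Clicks=5, Budget=-3]  = -11.
Change = -10 − (-11) = 1.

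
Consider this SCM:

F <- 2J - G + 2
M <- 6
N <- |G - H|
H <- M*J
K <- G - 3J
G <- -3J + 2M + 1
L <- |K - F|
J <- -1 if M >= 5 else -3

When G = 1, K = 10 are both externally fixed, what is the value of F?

-1

Setting G = 1, K = 10 by intervention discards those variables' equations.
J = -1 if M >= 5 else -3  [with M=6]  = -1
F = 2J - G + 2  [with J=-1, G=1]  = -1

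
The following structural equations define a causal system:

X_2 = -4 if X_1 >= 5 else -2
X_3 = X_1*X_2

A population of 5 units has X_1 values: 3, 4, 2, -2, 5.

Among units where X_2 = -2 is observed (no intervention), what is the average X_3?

E[X_3|X_2=-2] averages over only the 4 units with X_2=-2 (X_1 = 3, 4, 2, -2): X_3 = -6, -8, -4, 4, mean -3.5.

-3.5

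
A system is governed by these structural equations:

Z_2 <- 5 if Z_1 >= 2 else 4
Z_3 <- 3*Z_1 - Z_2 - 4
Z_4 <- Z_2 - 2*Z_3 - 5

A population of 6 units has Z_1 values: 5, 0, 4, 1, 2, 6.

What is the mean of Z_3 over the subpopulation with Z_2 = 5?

3.75

E[Z_3|Z_2=5] averages over only the 4 units with Z_2=5 (Z_1 = 5, 4, 2, 6): Z_3 = 6, 3, -3, 9, mean 3.75.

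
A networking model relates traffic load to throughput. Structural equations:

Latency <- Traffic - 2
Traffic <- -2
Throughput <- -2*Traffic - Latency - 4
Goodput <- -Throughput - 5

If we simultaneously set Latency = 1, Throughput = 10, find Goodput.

-15

Setting Latency = 1, Throughput = 10 by intervention discards those variables' equations.
Goodput = -Throughput - 5  [with Throughput=10]  = -15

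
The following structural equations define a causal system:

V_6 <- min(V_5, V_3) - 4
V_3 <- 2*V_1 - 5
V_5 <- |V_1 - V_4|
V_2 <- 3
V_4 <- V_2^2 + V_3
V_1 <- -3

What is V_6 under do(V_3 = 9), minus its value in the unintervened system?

20

The intervention breaks the incoming arrows to V_3: V_3 <- 2*V_1 - 5 no longer applies, and V_3 = 9.
V_4 = V_2^2 + V_3  [with V_2=3, V_3=9]  = 18
V_5 = |V_1 - V_4|  [with V_1=-3, V_4=18]  = 21
V_6 = min(V_5, V_3) - 4  [with V_5=21, V_3=9]  = 5
Without intervention: V_3 = 2*V_1 - 5  [with V_1=-3]  = -11; V_4 = V_2^2 + V_3  [with V_2=3, V_3=-11]  = -2; V_5 = |V_1 - V_4|  [with V_1=-3, V_4=-2]  = 1; V_6 = min(V_5, V_3) - 4  [with V_5=1, V_3=-11]  = -15.
Change = 5 − (-15) = 20.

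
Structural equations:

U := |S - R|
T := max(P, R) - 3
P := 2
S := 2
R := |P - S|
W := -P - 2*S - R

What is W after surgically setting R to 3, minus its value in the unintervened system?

The intervention breaks the incoming arrows to R: R := |P - S| no longer applies, and R = 3.
W = -P - 2*S - R  [with P=2, S=2, R=3]  = -9
Without intervention: R = |P - S|  [with P=2, S=2]  = 0; W = -P - 2*S - R  [with P=2, S=2, R=0]  = -6.
Change = -9 − (-6) = -3.

-3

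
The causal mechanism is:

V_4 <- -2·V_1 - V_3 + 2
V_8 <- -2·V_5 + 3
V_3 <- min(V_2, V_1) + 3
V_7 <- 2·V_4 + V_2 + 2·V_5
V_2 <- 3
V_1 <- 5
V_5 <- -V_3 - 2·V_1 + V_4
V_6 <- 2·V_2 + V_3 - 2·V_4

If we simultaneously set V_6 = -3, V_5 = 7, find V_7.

-11

Setting V_6 = -3, V_5 = 7 by intervention discards those variables' equations.
V_3 = min(V_2, V_1) + 3  [with V_2=3, V_1=5]  = 6
V_4 = -2·V_1 - V_3 + 2  [with V_1=5, V_3=6]  = -14
V_7 = 2·V_4 + V_2 + 2·V_5  [with V_4=-14, V_2=3, V_5=7]  = -11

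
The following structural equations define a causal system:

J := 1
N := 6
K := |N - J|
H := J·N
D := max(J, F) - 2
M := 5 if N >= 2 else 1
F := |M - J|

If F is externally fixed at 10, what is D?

Under do(F=10), the mechanism F := |M - J| is discarded; F is fixed at 10.
D = max(J, F) - 2  [with J=1, F=10]  = 8

8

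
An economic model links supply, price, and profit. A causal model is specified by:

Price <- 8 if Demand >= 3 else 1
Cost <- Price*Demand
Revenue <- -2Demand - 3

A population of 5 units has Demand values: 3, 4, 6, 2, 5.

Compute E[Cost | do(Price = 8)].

32

do(Price=8) breaks Price's dependence on Demand. With Price=8 fixed, Cost across the units is 24, 32, 48, 16, 40, mean 32.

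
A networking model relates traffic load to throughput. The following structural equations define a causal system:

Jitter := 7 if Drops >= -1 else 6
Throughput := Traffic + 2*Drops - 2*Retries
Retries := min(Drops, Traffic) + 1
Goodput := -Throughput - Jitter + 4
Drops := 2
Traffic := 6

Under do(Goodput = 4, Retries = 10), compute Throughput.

-10

Under do(Goodput = 4, Retries = 10), each intervened variable's structural equation is replaced by its fixed value.
Throughput = Traffic + 2*Drops - 2*Retries  [with Traffic=6, Drops=2, Retries=10]  = -10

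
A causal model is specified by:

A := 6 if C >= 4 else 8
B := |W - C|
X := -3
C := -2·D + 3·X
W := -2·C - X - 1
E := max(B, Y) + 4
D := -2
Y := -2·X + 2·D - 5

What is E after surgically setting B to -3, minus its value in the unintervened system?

Under do(B=-3), the mechanism B := |W - C| is discarded; B is fixed at -3.
Y = -2·X + 2·D - 5  [with X=-3, D=-2]  = -3
E = max(B, Y) + 4  [with B=-3, Y=-3]  = 1
Without intervention: C = -2·D + 3·X  [with D=-2, X=-3]  = -5; W = -2·C - X - 1  [with C=-5, X=-3]  = 12; B = |W - C|  [with W=12, C=-5]  = 17; Y = -2·X + 2·D - 5  [with X=-3, D=-2]  = -3; E = max(B, Y) + 4  [with B=17, Y=-3]  = 21.
Change = 1 − 21 = -20.

-20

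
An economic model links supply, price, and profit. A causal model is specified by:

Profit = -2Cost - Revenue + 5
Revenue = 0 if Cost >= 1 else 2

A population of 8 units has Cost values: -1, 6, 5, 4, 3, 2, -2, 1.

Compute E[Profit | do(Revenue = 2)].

-1.5

Under do(Revenue=2), Revenue's equation is replaced by Revenue=2 for every unit. Per-unit Profit: 5, -9, -7, -5, -3, -1, 7, 1. Mean = -1.5.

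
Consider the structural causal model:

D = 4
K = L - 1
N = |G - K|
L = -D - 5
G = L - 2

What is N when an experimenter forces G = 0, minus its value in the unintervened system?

do(G=0) replaces the equation G = L - 2 with the constant G = 0.
L = -D - 5  [with D=4]  = -9
K = L - 1  [with L=-9]  = -10
N = |G - K|  [with G=0, K=-10]  = 10
Without intervention: L = -D - 5  [with D=4]  = -9; G = L - 2  [with L=-9]  = -11; K = L - 1  [with L=-9]  = -10; N = |G - K|  [with G=-11, K=-10]  = 1.
Change = 10 − 1 = 9.

9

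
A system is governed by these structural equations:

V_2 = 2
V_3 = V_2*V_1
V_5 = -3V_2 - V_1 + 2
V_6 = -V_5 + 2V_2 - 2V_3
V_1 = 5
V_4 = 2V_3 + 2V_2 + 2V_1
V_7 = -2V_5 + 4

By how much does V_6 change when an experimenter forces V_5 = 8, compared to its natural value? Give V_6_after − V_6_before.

-17

The intervention breaks the incoming arrows to V_5: V_5 = -3V_2 - V_1 + 2 no longer applies, and V_5 = 8.
V_3 = V_2*V_1  [with V_2=2, V_1=5]  = 10
V_6 = -V_5 + 2V_2 - 2V_3  [with V_5=8, V_2=2, V_3=10]  = -24
Without intervention: V_3 = V_2*V_1  [with V_2=2, V_1=5]  = 10; V_5 = -3V_2 - V_1 + 2  [with V_2=2, V_1=5]  = -9; V_6 = -V_5 + 2V_2 - 2V_3  [with V_5=-9, V_2=2, V_3=10]  = -7.
Change = -24 − (-7) = -17.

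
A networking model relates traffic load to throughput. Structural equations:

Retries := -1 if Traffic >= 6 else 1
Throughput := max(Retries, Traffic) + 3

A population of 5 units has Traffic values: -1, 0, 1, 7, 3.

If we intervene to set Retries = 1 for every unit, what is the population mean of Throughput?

5.6

Every unit gets Retries=1 under the intervention. Throughput values become 4, 4, 4, 10, 6; E[Throughput|do(Retries=1)] = 5.6.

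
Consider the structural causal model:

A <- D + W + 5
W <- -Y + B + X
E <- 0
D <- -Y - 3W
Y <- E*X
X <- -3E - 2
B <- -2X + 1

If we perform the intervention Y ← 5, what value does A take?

4

The intervention breaks the incoming arrows to Y: Y <- E*X no longer applies, and Y = 5.
X = -3E - 2  [with E=0]  = -2
B = -2X + 1  [with X=-2]  = 5
W = -Y + B + X  [with Y=5, B=5, X=-2]  = -2
D = -Y - 3W  [with Y=5, W=-2]  = 1
A = D + W + 5  [with D=1, W=-2]  = 4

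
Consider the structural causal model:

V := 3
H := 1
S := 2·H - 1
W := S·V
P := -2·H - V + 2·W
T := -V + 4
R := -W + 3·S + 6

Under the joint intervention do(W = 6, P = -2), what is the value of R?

Under do(W = 6, P = -2), each intervened variable's structural equation is replaced by its fixed value.
S = 2·H - 1  [with H=1]  = 1
R = -W + 3·S + 6  [with W=6, S=1]  = 3

3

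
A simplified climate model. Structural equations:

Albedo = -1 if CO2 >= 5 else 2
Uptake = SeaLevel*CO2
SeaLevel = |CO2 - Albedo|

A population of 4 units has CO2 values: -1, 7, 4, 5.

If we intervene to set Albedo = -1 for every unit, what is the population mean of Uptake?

26.5

Under do(Albedo=-1), Albedo's equation is replaced by Albedo=-1 for every unit. Per-unit Uptake: 0, 56, 20, 30. Mean = 26.5.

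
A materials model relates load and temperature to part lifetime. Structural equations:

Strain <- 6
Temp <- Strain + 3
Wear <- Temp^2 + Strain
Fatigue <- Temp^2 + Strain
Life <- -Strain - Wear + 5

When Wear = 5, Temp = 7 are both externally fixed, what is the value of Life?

-6

Setting Wear = 5, Temp = 7 by intervention discards those variables' equations.
Life = -Strain - Wear + 5  [with Strain=6, Wear=5]  = -6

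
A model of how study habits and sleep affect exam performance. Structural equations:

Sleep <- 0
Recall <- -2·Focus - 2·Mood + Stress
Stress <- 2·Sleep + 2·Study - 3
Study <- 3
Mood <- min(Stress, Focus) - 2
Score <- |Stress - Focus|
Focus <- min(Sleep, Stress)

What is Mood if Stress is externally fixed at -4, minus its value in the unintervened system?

The intervention breaks the incoming arrows to Stress: Stress <- 2·Sleep + 2·Study - 3 no longer applies, and Stress = -4.
Focus = min(Sleep, Stress)  [with Sleep=0, Stress=-4]  = -4
Mood = min(Stress, Focus) - 2  [with Stress=-4, Focus=-4]  = -6
Without intervention: Stress = 2·Sleep + 2·Study - 3  [with Sleep=0, Study=3]  = 3; Focus = min(Sleep, Stress)  [with Sleep=0, Stress=3]  = 0; Mood = min(Stress, Focus) - 2  [with Stress=3, Focus=0]  = -2.
Change = -6 − (-2) = -4.

-4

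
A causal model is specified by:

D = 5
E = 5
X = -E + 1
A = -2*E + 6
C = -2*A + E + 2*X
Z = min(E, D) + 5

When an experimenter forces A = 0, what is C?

-3

Intervening sets A = 0 and removes its equation (A = -2*E + 6).
X = -E + 1  [with E=5]  = -4
C = -2*A + E + 2*X  [with A=0, E=5, X=-4]  = -3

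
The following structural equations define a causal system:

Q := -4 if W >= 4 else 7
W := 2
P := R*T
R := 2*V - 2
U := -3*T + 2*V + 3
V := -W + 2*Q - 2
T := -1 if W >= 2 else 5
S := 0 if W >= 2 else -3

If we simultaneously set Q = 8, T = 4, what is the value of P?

Setting Q = 8, T = 4 by intervention discards those variables' equations.
V = -W + 2*Q - 2  [with W=2, Q=8]  = 12
R = 2*V - 2  [with V=12]  = 22
P = R*T  [with R=22, T=4]  = 88

88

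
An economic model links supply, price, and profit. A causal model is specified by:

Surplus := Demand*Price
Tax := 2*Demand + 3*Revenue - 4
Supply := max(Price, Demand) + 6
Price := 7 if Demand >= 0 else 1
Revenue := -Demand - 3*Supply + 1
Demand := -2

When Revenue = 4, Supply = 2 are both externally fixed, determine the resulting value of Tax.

4

The joint intervention fixes Revenue = 4, Supply = 2, removing each variable's own equation.
Tax = 2*Demand + 3*Revenue - 4  [with Demand=-2, Revenue=4]  = 4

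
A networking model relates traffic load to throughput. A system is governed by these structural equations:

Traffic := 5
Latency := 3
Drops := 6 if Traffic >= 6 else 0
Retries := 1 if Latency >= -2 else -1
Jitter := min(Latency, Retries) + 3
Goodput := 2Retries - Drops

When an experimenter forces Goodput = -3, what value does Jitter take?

do(Goodput=-3) replaces the equation Goodput := 2Retries - Drops with the constant Goodput = -3.
Since Jitter is not a descendant of the intervened variable, it is unaffected.
Retries = 1 if Latency >= -2 else -1  [with Latency=3]  = 1
Jitter = min(Latency, Retries) + 3  [with Latency=3, Retries=1]  = 4

4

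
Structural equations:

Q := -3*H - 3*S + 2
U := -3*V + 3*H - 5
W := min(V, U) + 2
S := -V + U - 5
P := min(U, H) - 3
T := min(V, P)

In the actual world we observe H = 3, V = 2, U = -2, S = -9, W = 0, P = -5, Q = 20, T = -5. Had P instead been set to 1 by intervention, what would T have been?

Intervening sets P = 1 and removes its equation (P := min(U, H) - 3).
T = min(V, P)  [with V=2, P=1]  = 1

1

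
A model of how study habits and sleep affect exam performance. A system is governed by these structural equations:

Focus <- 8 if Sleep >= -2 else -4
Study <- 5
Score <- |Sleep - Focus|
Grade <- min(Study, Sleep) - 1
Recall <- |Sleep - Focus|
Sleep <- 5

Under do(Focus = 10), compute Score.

The intervention breaks the incoming arrows to Focus: Focus <- 8 if Sleep >= -2 else -4 no longer applies, and Focus = 10.
Score = |Sleep - Focus|  [with Sleep=5, Focus=10]  = 5

5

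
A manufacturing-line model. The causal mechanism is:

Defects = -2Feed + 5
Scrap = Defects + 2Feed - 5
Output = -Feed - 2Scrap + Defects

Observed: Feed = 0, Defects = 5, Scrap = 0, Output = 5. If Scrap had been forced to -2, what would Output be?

9

The intervention breaks the incoming arrows to Scrap: Scrap = Defects + 2Feed - 5 no longer applies, and Scrap = -2.
Defects = -2Feed + 5  [with Feed=0]  = 5
Output = -Feed - 2Scrap + Defects  [with Feed=0, Scrap=-2, Defects=5]  = 9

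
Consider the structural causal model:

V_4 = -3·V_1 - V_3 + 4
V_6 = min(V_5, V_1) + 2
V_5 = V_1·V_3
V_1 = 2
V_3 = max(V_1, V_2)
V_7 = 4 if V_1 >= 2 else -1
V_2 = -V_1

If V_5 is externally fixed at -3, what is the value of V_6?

The intervention breaks the incoming arrows to V_5: V_5 = V_1·V_3 no longer applies, and V_5 = -3.
V_6 = min(V_5, V_1) + 2  [with V_5=-3, V_1=2]  = -1

-1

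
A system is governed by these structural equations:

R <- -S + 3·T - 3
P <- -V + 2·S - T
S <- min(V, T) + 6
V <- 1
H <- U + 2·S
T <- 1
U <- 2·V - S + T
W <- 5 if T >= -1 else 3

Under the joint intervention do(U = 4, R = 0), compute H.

Setting U = 4, R = 0 by intervention discards those variables' equations.
S = min(V, T) + 6  [with V=1, T=1]  = 7
H = U + 2·S  [with U=4, S=7]  = 18

18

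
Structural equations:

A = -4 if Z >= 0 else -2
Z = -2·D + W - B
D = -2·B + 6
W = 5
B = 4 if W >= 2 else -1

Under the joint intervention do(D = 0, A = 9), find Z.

The joint intervention fixes D = 0, A = 9, removing each variable's own equation.
B = 4 if W >= 2 else -1  [with W=5]  = 4
Z = -2·D + W - B  [with D=0, W=5, B=4]  = 1

1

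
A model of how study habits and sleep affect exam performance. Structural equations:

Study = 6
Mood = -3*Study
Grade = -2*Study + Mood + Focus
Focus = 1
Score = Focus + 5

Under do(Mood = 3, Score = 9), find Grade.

-8

The joint intervention fixes Mood = 3, Score = 9, removing each variable's own equation.
Grade = -2*Study + Mood + Focus  [with Study=6, Mood=3, Focus=1]  = -8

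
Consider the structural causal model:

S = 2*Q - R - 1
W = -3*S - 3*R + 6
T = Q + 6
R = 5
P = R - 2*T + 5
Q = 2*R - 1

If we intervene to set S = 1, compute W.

The intervention breaks the incoming arrows to S: S = 2*Q - R - 1 no longer applies, and S = 1.
W = -3*S - 3*R + 6  [with S=1, R=5]  = -12

-12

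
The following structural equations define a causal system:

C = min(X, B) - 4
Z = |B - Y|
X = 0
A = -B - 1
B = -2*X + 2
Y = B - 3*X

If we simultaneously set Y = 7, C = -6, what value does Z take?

The joint intervention fixes Y = 7, C = -6, removing each variable's own equation.
B = -2*X + 2  [with X=0]  = 2
Z = |B - Y|  [with B=2, Y=7]  = 5

5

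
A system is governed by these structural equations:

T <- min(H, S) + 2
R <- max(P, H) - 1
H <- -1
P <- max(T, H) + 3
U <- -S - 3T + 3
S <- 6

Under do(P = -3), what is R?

The intervention breaks the incoming arrows to P: P <- max(T, H) + 3 no longer applies, and P = -3.
R = max(P, H) - 1  [with P=-3, H=-1]  = -2

-2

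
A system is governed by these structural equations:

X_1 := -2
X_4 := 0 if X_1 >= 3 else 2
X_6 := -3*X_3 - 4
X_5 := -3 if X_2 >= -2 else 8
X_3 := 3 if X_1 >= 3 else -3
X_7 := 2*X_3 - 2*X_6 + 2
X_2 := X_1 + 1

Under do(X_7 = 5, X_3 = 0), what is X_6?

-4

Setting X_7 = 5, X_3 = 0 by intervention discards those variables' equations.
X_6 = -3*X_3 - 4  [with X_3=0]  = -4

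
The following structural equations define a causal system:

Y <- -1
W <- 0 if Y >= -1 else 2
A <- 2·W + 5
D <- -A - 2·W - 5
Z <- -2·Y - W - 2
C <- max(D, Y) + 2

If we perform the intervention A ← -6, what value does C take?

3

The intervention breaks the incoming arrows to A: A <- 2·W + 5 no longer applies, and A = -6.
W = 0 if Y >= -1 else 2  [with Y=-1]  = 0
D = -A - 2·W - 5  [with A=-6, W=0]  = 1
C = max(D, Y) + 2  [with D=1, Y=-1]  = 3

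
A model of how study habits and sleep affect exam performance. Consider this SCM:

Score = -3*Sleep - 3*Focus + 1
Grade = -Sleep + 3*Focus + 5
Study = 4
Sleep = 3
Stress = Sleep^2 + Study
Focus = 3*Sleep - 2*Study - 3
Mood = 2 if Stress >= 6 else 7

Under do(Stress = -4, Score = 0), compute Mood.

7

Setting Stress = -4, Score = 0 by intervention discards those variables' equations.
Mood = 2 if Stress >= 6 else 7  [with Stress=-4]  = 7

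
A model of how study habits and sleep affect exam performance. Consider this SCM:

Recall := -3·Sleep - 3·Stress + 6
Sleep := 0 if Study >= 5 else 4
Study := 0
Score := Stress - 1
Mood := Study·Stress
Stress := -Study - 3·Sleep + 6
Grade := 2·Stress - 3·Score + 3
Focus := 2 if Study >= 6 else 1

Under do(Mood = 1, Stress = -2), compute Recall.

Under do(Mood = 1, Stress = -2), each intervened variable's structural equation is replaced by its fixed value.
Sleep = 0 if Study >= 5 else 4  [with Study=0]  = 4
Recall = -3·Sleep - 3·Stress + 6  [with Sleep=4, Stress=-2]  = 0

0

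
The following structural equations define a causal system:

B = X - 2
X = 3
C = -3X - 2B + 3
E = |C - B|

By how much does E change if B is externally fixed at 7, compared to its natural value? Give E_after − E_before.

Under do(B=7), the mechanism B = X - 2 is discarded; B is fixed at 7.
C = -3X - 2B + 3  [with X=3, B=7]  = -20
E = |C - B|  [with C=-20, B=7]  = 27
Without intervention: B = X - 2  [with X=3]  = 1; C = -3X - 2B + 3  [with X=3, B=1]  = -8; E = |C - B|  [with C=-8, B=1]  = 9.
Change = 27 − 9 = 18.

18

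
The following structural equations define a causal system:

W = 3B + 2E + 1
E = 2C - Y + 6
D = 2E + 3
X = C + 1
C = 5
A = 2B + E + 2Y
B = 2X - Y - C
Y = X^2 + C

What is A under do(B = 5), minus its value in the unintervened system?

Under do(B=5), the mechanism B = 2X - Y - C is discarded; B is fixed at 5.
X = C + 1  [with C=5]  = 6
Y = X^2 + C  [with X=6, C=5]  = 41
E = 2C - Y + 6  [with C=5, Y=41]  = -25
A = 2B + E + 2Y  [with B=5, E=-25, Y=41]  = 67
Without intervention: X = C + 1  [with C=5]  = 6; Y = X^2 + C  [with X=6, C=5]  = 41; E = 2C - Y + 6  [with C=5, Y=41]  = -25; B = 2X - Y - C  [with X=6, Y=41, C=5]  = -34; A = 2B + E + 2Y  [with B=-34, E=-25, Y=41]  = -11.
Change = 67 − (-11) = 78.

78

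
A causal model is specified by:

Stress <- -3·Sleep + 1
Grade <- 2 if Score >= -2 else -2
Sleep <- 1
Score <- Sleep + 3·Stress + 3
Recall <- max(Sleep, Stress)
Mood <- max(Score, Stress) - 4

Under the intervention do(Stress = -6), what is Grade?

Under do(Stress=-6), the mechanism Stress <- -3·Sleep + 1 is discarded; Stress is fixed at -6.
Score = Sleep + 3·Stress + 3  [with Sleep=1, Stress=-6]  = -14
Grade = 2 if Score >= -2 else -2  [with Score=-14]  = -2

-2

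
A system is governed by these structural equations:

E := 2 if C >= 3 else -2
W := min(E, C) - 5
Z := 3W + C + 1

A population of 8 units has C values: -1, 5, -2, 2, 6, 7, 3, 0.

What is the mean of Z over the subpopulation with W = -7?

E[Z|W=-7] averages over only the 4 units with W=-7 (C = -1, -2, 2, 0): Z = -21, -22, -18, -20, mean -20.25.

-20.25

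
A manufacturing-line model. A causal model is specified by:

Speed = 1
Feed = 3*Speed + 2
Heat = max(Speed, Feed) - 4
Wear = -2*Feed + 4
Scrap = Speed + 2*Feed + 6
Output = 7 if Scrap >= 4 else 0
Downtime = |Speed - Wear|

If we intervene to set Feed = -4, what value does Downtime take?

Under do(Feed=-4), the mechanism Feed = 3*Speed + 2 is discarded; Feed is fixed at -4.
Wear = -2*Feed + 4  [with Feed=-4]  = 12
Downtime = |Speed - Wear|  [with Speed=1, Wear=12]  = 11

11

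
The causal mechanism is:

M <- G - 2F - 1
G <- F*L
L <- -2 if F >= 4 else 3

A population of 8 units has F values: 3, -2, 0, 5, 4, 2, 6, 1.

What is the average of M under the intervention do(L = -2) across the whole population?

-10.5

do(L=-2) breaks L's dependence on F. With L=-2 fixed, M across the units is -13, 7, -1, -21, -17, -9, -25, -5, mean -10.5.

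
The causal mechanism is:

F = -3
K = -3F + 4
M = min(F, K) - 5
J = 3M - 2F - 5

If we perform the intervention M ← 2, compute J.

The intervention breaks the incoming arrows to M: M = min(F, K) - 5 no longer applies, and M = 2.
J = 3M - 2F - 5  [with M=2, F=-3]  = 7

7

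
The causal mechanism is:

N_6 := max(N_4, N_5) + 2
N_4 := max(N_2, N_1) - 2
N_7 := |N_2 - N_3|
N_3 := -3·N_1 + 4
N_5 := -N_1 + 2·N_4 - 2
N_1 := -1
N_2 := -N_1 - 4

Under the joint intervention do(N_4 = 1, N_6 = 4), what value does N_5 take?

1

Setting N_4 = 1, N_6 = 4 by intervention discards those variables' equations.
N_5 = -N_1 + 2·N_4 - 2  [with N_1=-1, N_4=1]  = 1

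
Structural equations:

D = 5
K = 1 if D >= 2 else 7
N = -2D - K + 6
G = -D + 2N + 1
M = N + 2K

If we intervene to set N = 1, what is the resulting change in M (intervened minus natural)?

do(N=1) replaces the equation N = -2D - K + 6 with the constant N = 1.
K = 1 if D >= 2 else 7  [with D=5]  = 1
M = N + 2K  [with N=1, K=1]  = 3
Without intervention: K = 1 if D >= 2 else 7  [with D=5]  = 1; N = -2D - K + 6  [with D=5, K=1]  = -5; M = N + 2K  [with N=-5, K=1]  = -3.
Change = 3 − (-3) = 6.

6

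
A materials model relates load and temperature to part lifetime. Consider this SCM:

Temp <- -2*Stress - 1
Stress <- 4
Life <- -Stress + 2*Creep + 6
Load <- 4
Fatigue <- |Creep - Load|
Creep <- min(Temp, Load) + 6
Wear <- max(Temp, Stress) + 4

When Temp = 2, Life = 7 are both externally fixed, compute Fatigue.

Under do(Temp = 2, Life = 7), each intervened variable's structural equation is replaced by its fixed value.
Creep = min(Temp, Load) + 6  [with Temp=2, Load=4]  = 8
Fatigue = |Creep - Load|  [with Creep=8, Load=4]  = 4

4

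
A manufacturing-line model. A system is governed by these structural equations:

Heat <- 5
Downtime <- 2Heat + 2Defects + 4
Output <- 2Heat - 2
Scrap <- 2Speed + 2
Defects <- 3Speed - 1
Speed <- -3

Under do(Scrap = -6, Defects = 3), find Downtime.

20

The joint intervention fixes Scrap = -6, Defects = 3, removing each variable's own equation.
Downtime = 2Heat + 2Defects + 4  [with Heat=5, Defects=3]  = 20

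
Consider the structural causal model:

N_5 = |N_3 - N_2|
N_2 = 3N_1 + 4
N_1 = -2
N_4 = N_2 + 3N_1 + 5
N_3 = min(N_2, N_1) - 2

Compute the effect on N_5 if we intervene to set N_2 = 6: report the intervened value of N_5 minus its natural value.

8

do(N_2=6) replaces the equation N_2 = 3N_1 + 4 with the constant N_2 = 6.
N_3 = min(N_2, N_1) - 2  [with N_2=6, N_1=-2]  = -4
N_5 = |N_3 - N_2|  [with N_3=-4, N_2=6]  = 10
Without intervention: N_2 = 3N_1 + 4  [with N_1=-2]  = -2; N_3 = min(N_2, N_1) - 2  [with N_2=-2, N_1=-2]  = -4; N_5 = |N_3 - N_2|  [with N_3=-4, N_2=-2]  = 2.
Change = 10 − 2 = 8.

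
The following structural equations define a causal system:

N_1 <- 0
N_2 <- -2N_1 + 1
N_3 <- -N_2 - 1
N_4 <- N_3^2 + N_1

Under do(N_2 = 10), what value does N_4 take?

Under do(N_2=10), the mechanism N_2 <- -2N_1 + 1 is discarded; N_2 is fixed at 10.
N_3 = -N_2 - 1  [with N_2=10]  = -11
N_4 = N_3^2 + N_1  [with N_3=-11, N_1=0]  = 121

121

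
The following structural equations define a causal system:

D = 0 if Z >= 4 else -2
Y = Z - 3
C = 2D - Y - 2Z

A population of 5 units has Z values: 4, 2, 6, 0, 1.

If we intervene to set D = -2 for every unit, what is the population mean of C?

-8.8

Every unit gets D=-2 under the intervention. C values become -13, -7, -19, -1, -4; E[C|do(D=-2)] = -8.8.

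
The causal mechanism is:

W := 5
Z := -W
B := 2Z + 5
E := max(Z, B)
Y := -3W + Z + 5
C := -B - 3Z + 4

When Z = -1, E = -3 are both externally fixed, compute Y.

Setting Z = -1, E = -3 by intervention discards those variables' equations.
Y = -3W + Z + 5  [with W=5, Z=-1]  = -11

-11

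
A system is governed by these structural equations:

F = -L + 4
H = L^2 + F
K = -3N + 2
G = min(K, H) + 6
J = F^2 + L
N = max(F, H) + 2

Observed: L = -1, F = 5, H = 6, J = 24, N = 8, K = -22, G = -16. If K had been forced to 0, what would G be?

6

Intervening sets K = 0 and removes its equation (K = -3N + 2).
F = -L + 4  [with L=-1]  = 5
H = L^2 + F  [with L=-1, F=5]  = 6
G = min(K, H) + 6  [with K=0, H=6]  = 6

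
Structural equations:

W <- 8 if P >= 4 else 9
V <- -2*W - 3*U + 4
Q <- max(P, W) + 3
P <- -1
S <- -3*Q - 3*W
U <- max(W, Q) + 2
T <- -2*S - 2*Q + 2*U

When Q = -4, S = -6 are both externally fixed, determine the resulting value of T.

Setting Q = -4, S = -6 by intervention discards those variables' equations.
W = 8 if P >= 4 else 9  [with P=-1]  = 9
U = max(W, Q) + 2  [with W=9, Q=-4]  = 11
T = -2*S - 2*Q + 2*U  [with S=-6, Q=-4, U=11]  = 42

42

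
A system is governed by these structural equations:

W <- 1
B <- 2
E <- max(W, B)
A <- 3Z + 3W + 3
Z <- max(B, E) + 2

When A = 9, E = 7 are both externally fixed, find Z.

9

Under do(A = 9, E = 7), each intervened variable's structural equation is replaced by its fixed value.
Z = max(B, E) + 2  [with B=2, E=7]  = 9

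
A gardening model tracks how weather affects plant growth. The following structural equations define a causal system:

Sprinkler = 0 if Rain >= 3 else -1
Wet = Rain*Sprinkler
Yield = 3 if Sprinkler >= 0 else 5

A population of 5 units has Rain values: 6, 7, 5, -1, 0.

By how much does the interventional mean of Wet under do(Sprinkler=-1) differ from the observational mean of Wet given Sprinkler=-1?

-3.9

The intervention sets Sprinkler=-1 in all 5 units regardless of Rain. Recomputing Wet per unit gives -6, -7, -5, 1, 0; average -3.4.
Observing Sprinkler=-1 restricts to units where Sprinkler's equation naturally yields -1: Rain ∈ {-1, 0}. In that subpopulation Wet = 1, 0, mean 0.5.
Difference = -3.4 − 0.5 = -3.9.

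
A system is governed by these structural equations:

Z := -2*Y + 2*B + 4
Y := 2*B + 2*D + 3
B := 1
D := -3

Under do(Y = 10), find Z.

The intervention breaks the incoming arrows to Y: Y := 2*B + 2*D + 3 no longer applies, and Y = 10.
Z = -2*Y + 2*B + 4  [with Y=10, B=1]  = -14

-14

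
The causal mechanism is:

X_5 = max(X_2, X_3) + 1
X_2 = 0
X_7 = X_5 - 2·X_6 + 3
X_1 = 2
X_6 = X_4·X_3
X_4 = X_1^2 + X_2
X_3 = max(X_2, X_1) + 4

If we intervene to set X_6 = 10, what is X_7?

-10

Intervening sets X_6 = 10 and removes its equation (X_6 = X_4·X_3).
X_3 = max(X_2, X_1) + 4  [with X_2=0, X_1=2]  = 6
X_5 = max(X_2, X_3) + 1  [with X_2=0, X_3=6]  = 7
X_7 = X_5 - 2·X_6 + 3  [with X_5=7, X_6=10]  = -10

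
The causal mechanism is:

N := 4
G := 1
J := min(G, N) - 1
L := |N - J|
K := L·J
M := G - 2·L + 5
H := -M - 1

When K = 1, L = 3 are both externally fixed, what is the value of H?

Setting K = 1, L = 3 by intervention discards those variables' equations.
M = G - 2·L + 5  [with G=1, L=3]  = 0
H = -M - 1  [with M=0]  = -1

-1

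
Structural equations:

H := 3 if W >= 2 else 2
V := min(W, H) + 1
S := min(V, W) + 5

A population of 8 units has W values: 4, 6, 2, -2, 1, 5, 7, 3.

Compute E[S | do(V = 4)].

7.5

do(V=4) breaks V's dependence on W. With V=4 fixed, S across the units is 9, 9, 7, 3, 6, 9, 9, 8, mean 7.5.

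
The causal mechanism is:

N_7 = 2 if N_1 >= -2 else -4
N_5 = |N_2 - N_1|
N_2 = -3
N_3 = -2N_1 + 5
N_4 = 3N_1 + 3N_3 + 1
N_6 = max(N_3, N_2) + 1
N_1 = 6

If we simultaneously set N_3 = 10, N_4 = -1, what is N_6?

11

Setting N_3 = 10, N_4 = -1 by intervention discards those variables' equations.
N_6 = max(N_3, N_2) + 1  [with N_3=10, N_2=-3]  = 11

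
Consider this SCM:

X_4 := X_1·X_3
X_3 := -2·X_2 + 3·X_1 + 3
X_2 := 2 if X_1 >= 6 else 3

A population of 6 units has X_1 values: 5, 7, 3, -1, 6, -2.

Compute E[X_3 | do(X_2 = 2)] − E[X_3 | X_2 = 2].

do(X_2=2) breaks X_2's dependence on X_1. With X_2=2 fixed, X_3 across the units is 14, 20, 8, -4, 17, -7, mean 8.
Conditioning on X_2=2 selects the 2 unit(s) with X_1 ∈ {7, 6}. Their X_3 values: 20, 17. Mean = 18.5.
Difference = 8 − 18.5 = -10.5.

-10.5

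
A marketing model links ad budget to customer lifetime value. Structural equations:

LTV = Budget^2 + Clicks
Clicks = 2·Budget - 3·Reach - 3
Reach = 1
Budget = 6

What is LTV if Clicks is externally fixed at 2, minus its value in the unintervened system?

-4

The intervention breaks the incoming arrows to Clicks: Clicks = 2·Budget - 3·Reach - 3 no longer applies, and Clicks = 2.
LTV = Budget^2 + Clicks  [with Budget=6, Clicks=2]  = 38
Without intervention: Clicks = 2·Budget - 3·Reach - 3  [with Budget=6, Reach=1]  = 6; LTV = Budget^2 + Clicks  [with Budget=6, Clicks=6]  = 42.
Change = 38 − 42 = -4.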